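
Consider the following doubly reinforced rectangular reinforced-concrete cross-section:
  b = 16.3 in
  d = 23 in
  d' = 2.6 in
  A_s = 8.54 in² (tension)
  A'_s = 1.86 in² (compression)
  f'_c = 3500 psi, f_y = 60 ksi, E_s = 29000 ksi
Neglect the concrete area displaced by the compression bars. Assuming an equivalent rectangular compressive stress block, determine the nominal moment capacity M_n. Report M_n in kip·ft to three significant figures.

Assume both steels yield.
a = (A_s − A'_s) f_y/(0.85 f'_c b) = (8.54 − 1.86) × 60/(0.85 × 3.5 × 16.3) = 8.265 in.
c = a/β₁ = 8.265/0.85 = 9.724 in; ε'_s = 0.003(c − d')/c = 0.0022 ≥ ε_y = 0.0021, so the compression steel yields.
M_n = (A_s − A'_s) f_y (d − a/2) + A'_s f_y (d − d') = 400.8 × (23 − 4.1325) + 111.6 × (23 − 2.6) = 7562.1 + 2276.6 = 9838.7 kip·in = 9838.7/12 = 819.89 kip·ft.

M_n ≈ 820 kip·ft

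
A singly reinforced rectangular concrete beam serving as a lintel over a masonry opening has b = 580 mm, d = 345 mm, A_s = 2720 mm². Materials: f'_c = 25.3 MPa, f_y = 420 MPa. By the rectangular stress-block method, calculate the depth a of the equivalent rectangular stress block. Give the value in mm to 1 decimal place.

a ≈ 91.6 mm

T = A_s f_y = 2720 × 420 = 1142400 N = 1142.4 kN.
Setting C = 0.85 f'_c a b equal to T: a = 1142400/(0.85 × 25.3 × 580) = 91.6 mm.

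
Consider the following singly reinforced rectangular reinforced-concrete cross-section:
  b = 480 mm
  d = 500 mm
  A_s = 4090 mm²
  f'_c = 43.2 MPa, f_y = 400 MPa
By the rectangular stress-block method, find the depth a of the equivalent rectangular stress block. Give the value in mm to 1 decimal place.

T = A_s f_y = 4090 × 400 = 1636000 N = 1636 kN.
Setting C = 0.85 f'_c a b equal to T: a = 1636000/(0.85 × 43.2 × 480) = 92.8 mm.

a ≈ 92.8 mm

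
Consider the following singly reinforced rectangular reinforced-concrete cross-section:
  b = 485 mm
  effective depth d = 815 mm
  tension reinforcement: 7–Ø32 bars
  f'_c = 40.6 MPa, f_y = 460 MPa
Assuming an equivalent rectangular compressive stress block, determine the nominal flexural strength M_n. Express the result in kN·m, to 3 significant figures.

A_s = 7 × 804 = 5628 mm².
T = A_s f_y = 5628 × 460 = 2588880 N = 2588.88 kN.
From C = T: a = T/(0.85 f'_c b) = 2588880/(0.85 × 40.6 × 485) = 154.68 mm.
M_n = T(d − a/2) = 2588.88 kN × (815 − 77.34) mm = 1909.71 kN·m.

M_n ≈ 1910 kN·m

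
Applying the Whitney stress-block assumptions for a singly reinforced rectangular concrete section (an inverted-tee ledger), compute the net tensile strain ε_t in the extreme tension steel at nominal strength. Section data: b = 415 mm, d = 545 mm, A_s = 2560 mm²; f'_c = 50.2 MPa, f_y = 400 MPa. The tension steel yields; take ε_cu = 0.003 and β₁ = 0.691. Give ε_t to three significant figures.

a = A_s f_y/(0.85 f'_c b) = 57.83 mm.
β₁ = 0.691, so c = a/β₁ = 57.83/0.691 = 83.69 mm.
From the linear strain diagram with ε_cu = 0.003: ε_t = 0.003 (d − c)/c = 0.003 × (545 − 83.69)/83.69 = 0.0165.
Since ε_t ≥ 0.005, the section is tension-controlled.

ε_t ≈ 0.0165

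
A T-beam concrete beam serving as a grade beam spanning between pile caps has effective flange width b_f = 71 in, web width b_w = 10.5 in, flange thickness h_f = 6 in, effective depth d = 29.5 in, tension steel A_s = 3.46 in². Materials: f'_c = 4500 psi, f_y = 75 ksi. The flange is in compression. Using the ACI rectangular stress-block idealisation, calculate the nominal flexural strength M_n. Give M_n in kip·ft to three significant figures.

Tension: T = A_s f_y = 3.46 × 75 = 259.5 kips.
Try a within the flange: a = T/(0.85 f'_c b_f) = 259.5/(0.85 × 4.5 × 71) = 0.956 in.
Since a = 0.956 ≤ h_f = 6 in, the stress block lies entirely in the flange; analyse as a rectangular beam of width b_f.
M_n = T(d − a/2) = 259.5 × (29.5 − 0.478) = 7531.2 kip·in.
M_n = 7531.2/12 = 627.60 kip·ft.

M_n ≈ 628 kip·ft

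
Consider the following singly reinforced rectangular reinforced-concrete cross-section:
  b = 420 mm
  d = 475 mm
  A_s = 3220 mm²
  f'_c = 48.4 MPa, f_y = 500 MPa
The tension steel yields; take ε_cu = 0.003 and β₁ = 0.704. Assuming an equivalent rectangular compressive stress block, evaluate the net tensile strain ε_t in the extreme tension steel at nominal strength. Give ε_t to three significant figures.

ε_t ≈ 0.00777

a = A_s f_y/(0.85 f'_c b) = 93.18 mm.
β₁ = 0.704, so c = a/β₁ = 93.18/0.704 = 132.36 mm.
From the linear strain diagram with ε_cu = 0.003: ε_t = 0.003 (d − c)/c = 0.003 × (475 − 132.36)/132.36 = 0.00777.
Since ε_t ≥ 0.005, the section is tension-controlled.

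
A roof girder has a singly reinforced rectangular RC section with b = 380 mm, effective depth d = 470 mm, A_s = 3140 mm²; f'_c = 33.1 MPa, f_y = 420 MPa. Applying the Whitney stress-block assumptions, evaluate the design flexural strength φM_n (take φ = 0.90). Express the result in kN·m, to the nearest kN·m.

T = A_s f_y = 3140 × 420 = 1318800 N = 1318.8 kN.
From C = T: a = T/(0.85 f'_c b) = 1318800/(0.85 × 33.1 × 380) = 123.35 mm.
M_n = T(d − a/2) = 1318.8 kN × (470 − 61.675) mm = 538.50 kN·m.
φM_n = 0.90 × 538.50 = 484.65 kN·m.

φM_n ≈ 485 kN·m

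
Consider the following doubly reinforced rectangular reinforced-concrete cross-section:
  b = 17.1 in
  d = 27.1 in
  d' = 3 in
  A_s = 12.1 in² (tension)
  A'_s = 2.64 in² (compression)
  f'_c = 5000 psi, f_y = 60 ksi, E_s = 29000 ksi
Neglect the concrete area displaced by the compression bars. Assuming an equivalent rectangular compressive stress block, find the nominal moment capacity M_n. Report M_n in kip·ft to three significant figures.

Assume both steels yield.
a = (A_s − A'_s) f_y/(0.85 f'_c b) = (12.1 − 2.64) × 60/(0.85 × 5 × 17.1) = 7.810 in.
c = a/β₁ = 7.810/0.8 = 9.763 in; ε'_s = 0.003(c − d')/c = 0.0021 ≥ ε_y = 0.0021, so the compression steel yields.
M_n = (A_s − A'_s) f_y (d − a/2) + A'_s f_y (d − d') = 567.6 × (27.1 − 3.905) + 158.4 × (27.1 − 3) = 13165.5 + 3817.4 = 16982.9 kip·in = 16982.9/12 = 1415.24 kip·ft.

M_n ≈ 1420 kip·ft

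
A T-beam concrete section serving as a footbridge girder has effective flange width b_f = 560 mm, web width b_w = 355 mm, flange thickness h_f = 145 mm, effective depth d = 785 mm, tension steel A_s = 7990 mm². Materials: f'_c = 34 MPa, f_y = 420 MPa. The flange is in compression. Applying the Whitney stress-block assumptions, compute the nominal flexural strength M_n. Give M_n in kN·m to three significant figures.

M_n ≈ 2270 kN·m

Tension: T = A_s f_y = 7990 × 420 = 3355800 N.
Try a within the flange: a = T/(0.85 f'_c b_f) = 3355800/(0.85 × 34 × 560) = 207.35 mm.
a = 207.35 > h_f = 145 mm: the block extends into the web. Split into flange-overhang and web parts.
C_f = 0.85 f'_c (b_f − b_w) h_f = 0.85 × 34 × (560 − 355) × 145 = 859053 N.
Remaining web compression depth: a_w = (T − C_f)/(0.85 f'_c b_w) = (3355800 − 859053)/(0.85 × 34 × 355) = 243.36 mm.
M_n = C_f(d − h_f/2) + (T − C_f)(d − a_w/2) = 859053 × (785 − 72.5) + 2496747 × (785 − 121.68) = 612.08 + 1656.14 = 2268.22 × 10⁶ N·mm.
M_n = 2268.22 kN·m.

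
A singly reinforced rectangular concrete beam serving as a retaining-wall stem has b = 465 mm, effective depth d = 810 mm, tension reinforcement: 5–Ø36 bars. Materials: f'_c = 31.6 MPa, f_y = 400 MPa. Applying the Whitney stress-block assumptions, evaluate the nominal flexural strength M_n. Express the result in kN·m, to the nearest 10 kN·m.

A_s = 5 × 1018 = 5090 mm².
T = A_s f_y = 5090 × 400 = 2036000 N = 2036 kN.
From C = T: a = T/(0.85 f'_c b) = 2036000/(0.85 × 31.6 × 465) = 163.01 mm.
M_n = T(d − a/2) = 2036 kN × (810 − 81.505) mm = 1483.22 kN·m.

M_n ≈ 1480 kN·m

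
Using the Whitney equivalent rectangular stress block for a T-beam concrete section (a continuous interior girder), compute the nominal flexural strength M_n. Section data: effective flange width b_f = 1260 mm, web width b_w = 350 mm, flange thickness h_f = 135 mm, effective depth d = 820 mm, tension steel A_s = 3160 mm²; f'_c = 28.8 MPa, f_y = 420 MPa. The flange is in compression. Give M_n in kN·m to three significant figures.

M_n ≈ 1060 kN·m

Tension: T = A_s f_y = 3160 × 420 = 1327200 N.
Try a within the flange: a = T/(0.85 f'_c b_f) = 1327200/(0.85 × 28.8 × 1260) = 43.03 mm.
Since a = 43.03 ≤ h_f = 135 mm, the stress block lies entirely in the flange; analyse as a rectangular beam of width b_f.
M_n = T(d − a/2) = 1327200 × (820 − 21.515) = 1059.75 × 10⁶ N·mm.
M_n = 1059.75 kN·m.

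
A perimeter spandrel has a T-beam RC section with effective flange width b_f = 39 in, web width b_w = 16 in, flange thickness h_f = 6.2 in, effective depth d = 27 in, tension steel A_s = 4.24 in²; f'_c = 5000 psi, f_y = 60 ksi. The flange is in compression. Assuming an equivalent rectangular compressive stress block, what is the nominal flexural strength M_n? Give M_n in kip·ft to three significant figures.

M_n ≈ 556 kip·ft

Tension: T = A_s f_y = 4.24 × 60 = 254.4 kips.
Try a within the flange: a = T/(0.85 f'_c b_f) = 254.4/(0.85 × 5 × 39) = 1.535 in.
Since a = 1.535 ≤ h_f = 6.2 in, the stress block lies entirely in the flange; analyse as a rectangular beam of width b_f.
M_n = T(d − a/2) = 254.4 × (27 − 0.7675) = 6673.5 kip·in.
M_n = 6673.5/12 = 556.13 kip·ft.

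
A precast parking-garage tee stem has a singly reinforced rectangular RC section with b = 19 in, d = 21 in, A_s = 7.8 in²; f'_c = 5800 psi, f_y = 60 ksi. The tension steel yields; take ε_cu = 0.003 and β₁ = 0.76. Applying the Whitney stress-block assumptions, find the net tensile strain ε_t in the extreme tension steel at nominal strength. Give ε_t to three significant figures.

ε_t ≈ 0.00658

a = A_s f_y/(0.85 f'_c b) = 4.996 in.
β₁ = 0.76, so c = a/β₁ = 4.996/0.76 = 6.574 in.
From the linear strain diagram with ε_cu = 0.003: ε_t = 0.003 (d − c)/c = 0.003 × (21 − 6.574)/6.574 = 0.00658.
Since ε_t ≥ 0.005, the section is tension-controlled.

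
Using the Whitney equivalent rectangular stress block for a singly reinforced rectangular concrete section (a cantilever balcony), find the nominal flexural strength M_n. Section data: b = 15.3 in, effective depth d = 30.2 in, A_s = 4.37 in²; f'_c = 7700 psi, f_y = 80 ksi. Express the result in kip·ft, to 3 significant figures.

M_n ≈ 829 kip·ft

T = A_s f_y = 4.37 × 80 = 349.6 kips.
a = T/(0.85 f'_c b) = 349.6/(0.85 × 7.7 × 15.3) = 3.491 in.
M_n = T(d − a/2) = 349.6 × (30.2 − 1.7455) = 9947.7 kip·in = 9947.7/12 = 828.98 kip·ft.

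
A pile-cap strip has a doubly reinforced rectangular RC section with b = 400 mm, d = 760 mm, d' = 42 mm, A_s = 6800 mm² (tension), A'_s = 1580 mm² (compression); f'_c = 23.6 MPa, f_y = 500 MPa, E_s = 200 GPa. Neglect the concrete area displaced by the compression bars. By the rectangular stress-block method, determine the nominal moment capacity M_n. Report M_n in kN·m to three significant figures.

M_n ≈ 2130 kN·m

Assume both tension and compression steel yield.
Net tension couple steel: A_s − A'_s = 5220 mm².
a = (A_s − A'_s) f_y / (0.85 f'_c b) = 2610000/(0.85 × 23.6 × 400) = 325.27 mm.
c = a/β₁ = 325.27/0.85 = 382.67 mm; ε'_s = 0.003(c − d')/c = 0.0027 ≥ f_y/E_s = 0.0025, so compression steel does yield.
M_n = (A_s − A'_s) f_y (d − a/2) + A'_s f_y (d − d') = [2610000 × (760 − 162.635) + 790000 × (760 − 42)] × 10⁻⁶ = 1559.12 + 567.22 = 2126.34 kN·m.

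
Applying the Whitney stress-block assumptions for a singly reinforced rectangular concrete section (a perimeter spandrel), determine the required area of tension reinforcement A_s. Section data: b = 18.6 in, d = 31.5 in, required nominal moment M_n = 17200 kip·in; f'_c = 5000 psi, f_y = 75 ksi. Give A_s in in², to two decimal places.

From M_n = 0.85 f'_c a b (d − a/2):
a = d − √(d² − 2M_n/(0.85 f'_c b)) = 31.5 − √(31.5² − 2 × 17200/(0.85 × 5 × 18.6)) = 7.897 in.
A_s = 0.85 f'_c a b / f_y = 0.85 × 5 × 7.897 × 18.6 / 75 = 8.323 in².

A_s ≈ 8.32 in²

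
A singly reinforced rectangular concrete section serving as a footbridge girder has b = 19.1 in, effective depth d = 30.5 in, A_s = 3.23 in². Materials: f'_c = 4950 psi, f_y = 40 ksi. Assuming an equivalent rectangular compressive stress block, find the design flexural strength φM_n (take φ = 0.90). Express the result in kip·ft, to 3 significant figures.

φM_n ≈ 288 kip·ft

T = A_s f_y = 3.23 × 40 = 129.2 kips.
a = T/(0.85 f'_c b) = 129.2/(0.85 × 4.95 × 19.1) = 1.608 in.
M_n = T(d − a/2) = 129.2 × (30.5 − 0.804) = 3836.7 kip·in = 3836.7/12 = 319.73 kip·ft.
φM_n = 0.90 × 319.73 = 287.76 kip·ft.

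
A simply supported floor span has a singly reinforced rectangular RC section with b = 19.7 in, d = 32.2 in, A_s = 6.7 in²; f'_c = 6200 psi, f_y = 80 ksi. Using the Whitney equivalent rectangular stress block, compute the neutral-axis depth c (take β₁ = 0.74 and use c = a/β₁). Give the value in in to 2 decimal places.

T = A_s f_y = 6.7 × 80 = 536 kips.
a = T/(0.85 f'_c b) = 536/(0.85 × 6.2 × 19.7) = 5.1628 in.
With β₁ = 0.74, c = a/β₁ = 5.1628/0.74 = 6.98 in.

c ≈ 6.98 in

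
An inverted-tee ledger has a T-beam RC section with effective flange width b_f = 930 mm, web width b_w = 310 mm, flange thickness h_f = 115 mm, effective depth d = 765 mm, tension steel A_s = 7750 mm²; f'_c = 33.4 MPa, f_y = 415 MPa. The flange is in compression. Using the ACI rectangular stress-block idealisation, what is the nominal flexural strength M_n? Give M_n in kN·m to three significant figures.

M_n ≈ 2260 kN·m

Tension: T = A_s f_y = 7750 × 415 = 3216250 N.
Try a within the flange: a = T/(0.85 f'_c b_f) = 3216250/(0.85 × 33.4 × 930) = 121.82 mm.
a = 121.82 > h_f = 115 mm: the block extends into the web. Split into flange-overhang and web parts.
C_f = 0.85 f'_c (b_f − b_w) h_f = 0.85 × 33.4 × (930 − 310) × 115 = 2024207 N.
Remaining web compression depth: a_w = (T − C_f)/(0.85 f'_c b_w) = (3216250 − 2024207)/(0.85 × 33.4 × 310) = 135.45 mm.
M_n = C_f(d − h_f/2) + (T − C_f)(d − a_w/2) = 2024207 × (765 − 57.5) + 1192043 × (765 − 67.725) = 1432.13 + 831.18 = 2263.31 × 10⁶ N·mm.
M_n = 2263.31 kN·m.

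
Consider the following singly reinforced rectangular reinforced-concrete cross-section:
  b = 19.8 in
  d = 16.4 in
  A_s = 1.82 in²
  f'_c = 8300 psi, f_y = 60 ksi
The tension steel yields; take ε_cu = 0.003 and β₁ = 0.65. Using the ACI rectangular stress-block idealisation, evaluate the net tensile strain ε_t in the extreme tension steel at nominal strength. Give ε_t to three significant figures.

a = A_s f_y/(0.85 f'_c b) = 0.782 in.
β₁ = 0.65, so c = a/β₁ = 0.782/0.65 = 1.203 in.
From the linear strain diagram with ε_cu = 0.003: ε_t = 0.003 (d − c)/c = 0.003 × (16.4 − 1.203)/1.203 = 0.0379.
Since ε_t ≥ 0.005, the section is tension-controlled.

ε_t ≈ 0.0379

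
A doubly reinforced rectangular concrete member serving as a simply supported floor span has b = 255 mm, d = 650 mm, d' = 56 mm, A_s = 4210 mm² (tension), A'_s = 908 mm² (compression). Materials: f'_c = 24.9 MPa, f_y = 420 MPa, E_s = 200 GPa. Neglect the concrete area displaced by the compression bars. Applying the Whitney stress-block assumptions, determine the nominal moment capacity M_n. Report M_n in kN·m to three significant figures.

Assume both tension and compression steel yield.
Net tension couple steel: A_s − A'_s = 3302 mm².
a = (A_s − A'_s) f_y / (0.85 f'_c b) = 1386840/(0.85 × 24.9 × 255) = 256.96 mm.
c = a/β₁ = 256.96/0.85 = 302.31 mm; ε'_s = 0.003(c − d')/c = 0.0024 ≥ f_y/E_s = 0.0021, so compression steel does yield.
M_n = (A_s − A'_s) f_y (d − a/2) + A'_s f_y (d − d') = [1386840 × (650 − 128.48) + 381360 × (650 − 56)] × 10⁻⁶ = 723.26 + 226.53 = 949.79 kN·m.

M_n ≈ 950 kN·m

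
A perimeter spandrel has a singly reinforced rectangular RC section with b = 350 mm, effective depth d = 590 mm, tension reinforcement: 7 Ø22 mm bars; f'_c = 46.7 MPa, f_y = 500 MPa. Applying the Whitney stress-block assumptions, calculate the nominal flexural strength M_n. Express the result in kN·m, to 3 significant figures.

M_n ≈ 721 kN·m

A_s = 7 × 380 = 2660 mm².
T = A_s f_y = 2660 × 500 = 1330000 N = 1330 kN.
From C = T: a = T/(0.85 f'_c b) = 1330000/(0.85 × 46.7 × 350) = 95.73 mm.
M_n = T(d − a/2) = 1330 kN × (590 − 47.865) mm = 721.04 kN·m.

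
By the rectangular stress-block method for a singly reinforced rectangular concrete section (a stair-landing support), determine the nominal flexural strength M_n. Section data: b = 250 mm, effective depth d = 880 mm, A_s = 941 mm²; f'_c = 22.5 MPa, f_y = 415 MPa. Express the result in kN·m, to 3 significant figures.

T = A_s f_y = 941 × 415 = 390515 N = 390.515 kN.
From C = T: a = T/(0.85 f'_c b) = 390515/(0.85 × 22.5 × 250) = 81.68 mm.
M_n = T(d − a/2) = 390.515 kN × (880 − 40.84) mm = 327.70 kN·m.

M_n ≈ 328 kN·m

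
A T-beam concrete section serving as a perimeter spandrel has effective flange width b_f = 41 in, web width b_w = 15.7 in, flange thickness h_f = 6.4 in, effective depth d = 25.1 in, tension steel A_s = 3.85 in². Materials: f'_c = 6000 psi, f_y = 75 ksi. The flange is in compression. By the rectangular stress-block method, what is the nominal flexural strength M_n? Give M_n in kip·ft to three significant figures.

Tension: T = A_s f_y = 3.85 × 75 = 288.75 kips.
Try a within the flange: a = T/(0.85 f'_c b_f) = 288.75/(0.85 × 6 × 41) = 1.381 in.
Since a = 1.381 ≤ h_f = 6.4 in, the stress block lies entirely in the flange; analyse as a rectangular beam of width b_f.
M_n = T(d − a/2) = 288.75 × (25.1 − 0.6905) = 7048.2 kip·in.
M_n = 7048.2/12 = 587.35 kip·ft.

M_n ≈ 587 kip·ft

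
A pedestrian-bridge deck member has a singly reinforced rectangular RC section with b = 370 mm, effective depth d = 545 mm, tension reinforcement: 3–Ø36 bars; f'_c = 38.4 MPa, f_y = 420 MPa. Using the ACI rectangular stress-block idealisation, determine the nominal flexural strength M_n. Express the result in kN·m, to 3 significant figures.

A_s = 3 × 1018 = 3054 mm².
T = A_s f_y = 3054 × 420 = 1282680 N = 1282.68 kN.
From C = T: a = T/(0.85 f'_c b) = 1282680/(0.85 × 38.4 × 370) = 106.21 mm.
M_n = T(d − a/2) = 1282.68 kN × (545 − 53.105) mm = 630.94 kN·m.

M_n ≈ 631 kN·m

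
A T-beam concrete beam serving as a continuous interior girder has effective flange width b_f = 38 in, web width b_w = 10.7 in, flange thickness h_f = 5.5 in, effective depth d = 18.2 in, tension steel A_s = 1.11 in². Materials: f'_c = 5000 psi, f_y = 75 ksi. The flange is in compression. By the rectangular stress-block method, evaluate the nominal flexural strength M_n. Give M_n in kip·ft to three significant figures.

Tension: T = A_s f_y = 1.11 × 75 = 83.25 kips.
Try a within the flange: a = T/(0.85 f'_c b_f) = 83.25/(0.85 × 5 × 38) = 0.515 in.
Since a = 0.515 ≤ h_f = 5.5 in, the stress block lies entirely in the flange; analyse as a rectangular beam of width b_f.
M_n = T(d − a/2) = 83.25 × (18.2 − 0.2575) = 1493.7 kip·in.
M_n = 1493.7/12 = 124.48 kip·ft.

M_n ≈ 124 kip·ft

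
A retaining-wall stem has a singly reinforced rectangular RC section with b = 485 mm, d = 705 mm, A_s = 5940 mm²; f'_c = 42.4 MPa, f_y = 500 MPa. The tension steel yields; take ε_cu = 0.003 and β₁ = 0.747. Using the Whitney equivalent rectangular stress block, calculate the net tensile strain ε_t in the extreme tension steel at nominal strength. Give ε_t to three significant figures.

ε_t ≈ 0.00630

a = A_s f_y/(0.85 f'_c b) = 169.91 mm.
β₁ = 0.747, so c = a/β₁ = 169.91/0.747 = 227.46 mm.
From the linear strain diagram with ε_cu = 0.003: ε_t = 0.003 (d − c)/c = 0.003 × (705 − 227.46)/227.46 = 0.00630.
Since ε_t ≥ 0.005, the section is tension-controlled.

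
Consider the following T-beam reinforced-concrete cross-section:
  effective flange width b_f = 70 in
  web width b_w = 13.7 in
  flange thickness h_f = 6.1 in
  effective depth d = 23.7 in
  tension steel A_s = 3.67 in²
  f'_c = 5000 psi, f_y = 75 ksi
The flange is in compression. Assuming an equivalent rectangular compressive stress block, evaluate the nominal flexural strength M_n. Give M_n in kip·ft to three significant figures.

Tension: T = A_s f_y = 3.67 × 75 = 275.25 kips.
Try a within the flange: a = T/(0.85 f'_c b_f) = 275.25/(0.85 × 5 × 70) = 0.925 in.
Since a = 0.925 ≤ h_f = 6.1 in, the stress block lies entirely in the flange; analyse as a rectangular beam of width b_f.
M_n = T(d − a/2) = 275.25 × (23.7 − 0.4625) = 6396.1 kip·in.
M_n = 6396.1/12 = 533.01 kip·ft.

M_n ≈ 533 kip·ft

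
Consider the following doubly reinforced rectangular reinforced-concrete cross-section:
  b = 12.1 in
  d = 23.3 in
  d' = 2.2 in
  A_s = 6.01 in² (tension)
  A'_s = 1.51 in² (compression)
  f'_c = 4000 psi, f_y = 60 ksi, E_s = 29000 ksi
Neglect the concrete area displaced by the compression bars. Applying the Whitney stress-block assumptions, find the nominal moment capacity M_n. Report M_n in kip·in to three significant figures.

Assume both steels yield.
a = (A_s − A'_s) f_y/(0.85 f'_c b) = (6.01 − 1.51) × 60/(0.85 × 4 × 12.1) = 6.563 in.
c = a/β₁ = 6.563/0.85 = 7.721 in; ε'_s = 0.003(c − d')/c = 0.0021 ≥ ε_y = 0.0021, so the compression steel yields.
M_n = (A_s − A'_s) f_y (d − a/2) + A'_s f_y (d − d') = 270 × (23.3 − 3.2815) + 90.6 × (23.3 − 2.2) = 5405.0 + 1911.7 = 7316.7 kip·in.

M_n ≈ 7320 kip·in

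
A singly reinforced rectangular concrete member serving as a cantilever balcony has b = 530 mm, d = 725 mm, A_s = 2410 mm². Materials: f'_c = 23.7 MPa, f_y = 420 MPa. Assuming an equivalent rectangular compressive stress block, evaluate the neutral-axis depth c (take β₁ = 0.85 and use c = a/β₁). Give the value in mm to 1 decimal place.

c ≈ 111.5 mm

T = A_s f_y = 2410 × 420 = 1012200 N = 1012.2 kN.
Setting C = 0.85 f'_c a b equal to T: a = 1012200/(0.85 × 23.7 × 530) = 94.803 mm.
With β₁ = 0.85, c = a/β₁ = 94.803/0.85 = 111.5 mm.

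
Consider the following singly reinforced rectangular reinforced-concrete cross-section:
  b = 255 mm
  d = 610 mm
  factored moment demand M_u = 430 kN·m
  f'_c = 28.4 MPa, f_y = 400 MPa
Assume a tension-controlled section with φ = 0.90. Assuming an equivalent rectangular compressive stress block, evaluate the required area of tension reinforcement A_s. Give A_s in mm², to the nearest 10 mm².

A_s ≈ 2220 mm²

M_n = M_u/φ = 430/0.90 = 477.778 kN·m.
With M_n = 0.85 f'_c a b (d − a/2), solve the quadratic for a:
a = d − √(d² − 2M_n/(0.85 f'_c b)) = 610 − √(610² − 2 × 477.778×10⁶/(0.85 × 28.4 × 255)) = 144.31 mm.
A_s = 0.85 f'_c a b / f_y = 0.85 × 28.4 × 144.31 × 255 / 400 = 2220.8 mm².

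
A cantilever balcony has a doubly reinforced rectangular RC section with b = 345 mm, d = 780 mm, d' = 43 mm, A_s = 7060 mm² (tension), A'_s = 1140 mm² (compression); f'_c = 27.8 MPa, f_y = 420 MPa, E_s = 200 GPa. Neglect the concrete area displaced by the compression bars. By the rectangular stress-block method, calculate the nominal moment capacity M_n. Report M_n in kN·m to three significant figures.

M_n ≈ 1910 kN·m

Assume both tension and compression steel yield.
Net tension couple steel: A_s − A'_s = 5920 mm².
a = (A_s − A'_s) f_y / (0.85 f'_c b) = 2486400/(0.85 × 27.8 × 345) = 304.99 mm.
c = a/β₁ = 304.99/0.85 = 358.81 mm; ε'_s = 0.003(c − d')/c = 0.0026 ≥ f_y/E_s = 0.0021, so compression steel does yield.
M_n = (A_s − A'_s) f_y (d − a/2) + A'_s f_y (d − d') = [2486400 × (780 − 152.495) + 478800 × (780 − 43)] × 10⁻⁶ = 1560.23 + 352.88 = 1913.11 kN·m.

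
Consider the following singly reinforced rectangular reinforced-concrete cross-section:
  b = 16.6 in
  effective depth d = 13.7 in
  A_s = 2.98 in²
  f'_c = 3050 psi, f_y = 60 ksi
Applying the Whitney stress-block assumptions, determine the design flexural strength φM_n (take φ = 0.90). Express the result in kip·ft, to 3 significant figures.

φM_n ≈ 156 kip·ft

T = A_s f_y = 2.98 × 60 = 178.8 kips.
a = T/(0.85 f'_c b) = 178.8/(0.85 × 3.05 × 16.6) = 4.155 in.
M_n = T(d − a/2) = 178.8 × (13.7 − 2.0775) = 2078.1 kip·in = 2078.1/12 = 173.18 kip·ft.
φM_n = 0.90 × 173.18 = 155.86 kip·ft.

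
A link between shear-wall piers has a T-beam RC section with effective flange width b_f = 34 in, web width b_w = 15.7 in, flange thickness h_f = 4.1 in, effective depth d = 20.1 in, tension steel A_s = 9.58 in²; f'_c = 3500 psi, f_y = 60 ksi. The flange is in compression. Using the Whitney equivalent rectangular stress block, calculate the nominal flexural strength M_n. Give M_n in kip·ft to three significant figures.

Tension: T = A_s f_y = 9.58 × 60 = 574.8 kips.
Try a within the flange: a = T/(0.85 f'_c b_f) = 574.8/(0.85 × 3.5 × 34) = 5.683 in.
a = 5.683 > h_f = 4.1 in: the block extends into the web. Split into flange-overhang and web parts.
C_f = 0.85 f'_c (b_f − b_w) h_f = 0.85 × 3.5 × (34 − 15.7) × 4.1 = 223.2 kips.
Remaining web compression depth: a_w = (T − C_f)/(0.85 f'_c b_w) = (574.8 − 223.2)/(0.85 × 3.5 × 15.7) = 7.528 in.
M_n = C_f(d − h_f/2) + (T − C_f)(d − a_w/2) = 223.2 × (20.1 − 2.05) + 351.6 × (20.1 − 3.764) = 4028.8 + 5743.7 = 9772.5 kip·in.
M_n = 9772.5/12 = 814.38 kip·ft.

M_n ≈ 814 kip·ft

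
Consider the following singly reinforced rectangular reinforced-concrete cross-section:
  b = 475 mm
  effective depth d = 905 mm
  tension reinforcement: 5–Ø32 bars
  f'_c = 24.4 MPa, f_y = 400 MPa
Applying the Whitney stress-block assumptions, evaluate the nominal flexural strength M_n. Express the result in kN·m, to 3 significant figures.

A_s = 5 × 804 = 4020 mm².
T = A_s f_y = 4020 × 400 = 1608000 N = 1608 kN.
From C = T: a = T/(0.85 f'_c b) = 1608000/(0.85 × 24.4 × 475) = 163.22 mm.
M_n = T(d − a/2) = 1608 kN × (905 − 81.61) mm = 1324.01 kN·m.

M_n ≈ 1320 kN·m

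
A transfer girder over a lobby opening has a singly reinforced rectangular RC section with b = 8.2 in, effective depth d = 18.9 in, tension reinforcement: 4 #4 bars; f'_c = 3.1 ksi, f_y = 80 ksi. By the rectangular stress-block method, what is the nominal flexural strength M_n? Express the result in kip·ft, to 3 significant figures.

A_s = 4 × 0.2 = 0.8 in².
T = A_s f_y = 0.8 × 80 = 64 kips.
a = T/(0.85 f'_c b) = 64/(0.85 × 3.1 × 8.2) = 2.962 in.
M_n = T(d − a/2) = 64 × (18.9 − 1.481) = 1114.8 kip·in = 1114.8/12 = 92.90 kip·ft.

M_n ≈ 92.9 kip·ft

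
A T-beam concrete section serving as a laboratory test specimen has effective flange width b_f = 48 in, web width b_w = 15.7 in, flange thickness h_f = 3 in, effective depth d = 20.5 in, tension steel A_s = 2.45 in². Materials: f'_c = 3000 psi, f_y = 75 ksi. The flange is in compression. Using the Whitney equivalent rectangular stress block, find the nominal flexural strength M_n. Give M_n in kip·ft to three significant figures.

Tension: T = A_s f_y = 2.45 × 75 = 183.75 kips.
Try a within the flange: a = T/(0.85 f'_c b_f) = 183.75/(0.85 × 3 × 48) = 1.501 in.
Since a = 1.501 ≤ h_f = 3 in, the stress block lies entirely in the flange; analyse as a rectangular beam of width b_f.
M_n = T(d − a/2) = 183.75 × (20.5 − 0.7505) = 3629.0 kip·in.
M_n = 3629.0/12 = 302.42 kip·ft.

M_n ≈ 302 kip·ft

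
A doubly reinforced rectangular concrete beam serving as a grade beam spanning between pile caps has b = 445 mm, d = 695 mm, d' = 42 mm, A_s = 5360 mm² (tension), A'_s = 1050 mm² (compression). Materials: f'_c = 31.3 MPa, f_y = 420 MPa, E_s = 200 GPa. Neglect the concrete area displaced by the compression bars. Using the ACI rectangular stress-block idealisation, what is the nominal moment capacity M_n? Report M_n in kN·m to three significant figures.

Assume both tension and compression steel yield.
Net tension couple steel: A_s − A'_s = 4310 mm².
a = (A_s − A'_s) f_y / (0.85 f'_c b) = 1810200/(0.85 × 31.3 × 445) = 152.90 mm.
c = a/β₁ = 152.90/0.826 = 185.11 mm; ε'_s = 0.003(c − d')/c = 0.0023 ≥ f_y/E_s = 0.0021, so compression steel does yield.
M_n = (A_s − A'_s) f_y (d − a/2) + A'_s f_y (d − d') = [1810200 × (695 − 76.45) + 441000 × (695 − 42)] × 10⁻⁶ = 1119.70 + 287.97 = 1407.67 kN·m.

M_n ≈ 1410 kN·m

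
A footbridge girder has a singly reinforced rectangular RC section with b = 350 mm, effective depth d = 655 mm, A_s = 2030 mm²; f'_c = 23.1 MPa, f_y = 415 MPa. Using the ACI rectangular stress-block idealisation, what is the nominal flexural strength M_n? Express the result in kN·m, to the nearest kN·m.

T = A_s f_y = 2030 × 415 = 842450 N = 842.45 kN.
From C = T: a = T/(0.85 f'_c b) = 842450/(0.85 × 23.1 × 350) = 122.59 mm.
M_n = T(d − a/2) = 842.45 kN × (655 − 61.295) mm = 500.17 kN·m.

M_n ≈ 500 kN·m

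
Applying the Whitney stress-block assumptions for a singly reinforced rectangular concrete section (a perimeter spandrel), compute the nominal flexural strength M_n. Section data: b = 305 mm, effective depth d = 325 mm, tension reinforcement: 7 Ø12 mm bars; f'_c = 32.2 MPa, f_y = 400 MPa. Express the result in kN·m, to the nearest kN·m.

M_n ≈ 97 kN·m

A_s = 7 × 113 = 791 mm².
T = A_s f_y = 791 × 400 = 316400 N = 316.4 kN.
From C = T: a = T/(0.85 f'_c b) = 316400/(0.85 × 32.2 × 305) = 37.90 mm.
M_n = T(d − a/2) = 316.4 kN × (325 − 18.95) mm = 96.83 kN·m.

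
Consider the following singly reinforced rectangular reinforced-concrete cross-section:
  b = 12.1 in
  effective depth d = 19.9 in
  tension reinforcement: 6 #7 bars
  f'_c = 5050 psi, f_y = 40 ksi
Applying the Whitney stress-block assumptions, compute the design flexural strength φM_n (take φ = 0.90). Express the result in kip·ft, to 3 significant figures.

A_s = 6 × 0.6 = 3.6 in².
T = A_s f_y = 3.6 × 40 = 144 kips.
a = T/(0.85 f'_c b) = 144/(0.85 × 5.05 × 12.1) = 2.772 in.
M_n = T(d − a/2) = 144 × (19.9 − 1.386) = 2666.0 kip·in = 2666.0/12 = 222.17 kip·ft.
φM_n = 0.90 × 222.17 = 199.95 kip·ft.

φM_n ≈ 200 kip·ft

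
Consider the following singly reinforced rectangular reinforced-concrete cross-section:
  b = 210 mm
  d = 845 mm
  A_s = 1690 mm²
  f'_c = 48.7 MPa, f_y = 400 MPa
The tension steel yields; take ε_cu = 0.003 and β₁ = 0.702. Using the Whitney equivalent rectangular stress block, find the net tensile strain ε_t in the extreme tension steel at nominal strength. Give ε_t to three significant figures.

a = A_s f_y/(0.85 f'_c b) = 77.76 mm.
β₁ = 0.702, so c = a/β₁ = 77.76/0.702 = 110.77 mm.
From the linear strain diagram with ε_cu = 0.003: ε_t = 0.003 (d − c)/c = 0.003 × (845 − 110.77)/110.77 = 0.0199.
Since ε_t ≥ 0.005, the section is tension-controlled.

ε_t ≈ 0.0199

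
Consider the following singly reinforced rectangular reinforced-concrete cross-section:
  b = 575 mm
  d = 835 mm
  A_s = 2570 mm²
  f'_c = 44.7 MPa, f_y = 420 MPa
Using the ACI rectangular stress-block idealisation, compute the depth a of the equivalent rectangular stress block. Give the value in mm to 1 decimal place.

a ≈ 49.4 mm

T = A_s f_y = 2570 × 420 = 1079400 N = 1079.4 kN.
Setting C = 0.85 f'_c a b equal to T: a = 1079400/(0.85 × 44.7 × 575) = 49.4 mm.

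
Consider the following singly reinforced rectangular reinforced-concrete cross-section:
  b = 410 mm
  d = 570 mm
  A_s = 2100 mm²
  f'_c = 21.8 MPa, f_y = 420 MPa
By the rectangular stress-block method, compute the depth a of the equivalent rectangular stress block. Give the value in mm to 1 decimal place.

a ≈ 116.1 mm

T = A_s f_y = 2100 × 420 = 882000 N = 882 kN.
Setting C = 0.85 f'_c a b equal to T: a = 882000/(0.85 × 21.8 × 410) = 116.1 mm.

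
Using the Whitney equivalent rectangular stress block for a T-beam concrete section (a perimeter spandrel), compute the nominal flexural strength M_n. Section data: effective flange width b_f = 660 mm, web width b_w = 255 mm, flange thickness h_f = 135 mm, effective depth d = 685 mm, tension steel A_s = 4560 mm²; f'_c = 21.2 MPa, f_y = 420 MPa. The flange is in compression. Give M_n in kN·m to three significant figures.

Tension: T = A_s f_y = 4560 × 420 = 1915200 N.
Try a within the flange: a = T/(0.85 f'_c b_f) = 1915200/(0.85 × 21.2 × 660) = 161.03 mm.
a = 161.03 > h_f = 135 mm: the block extends into the web. Split into flange-overhang and web parts.
C_f = 0.85 f'_c (b_f − b_w) h_f = 0.85 × 21.2 × (660 − 255) × 135 = 985244 N.
Remaining web compression depth: a_w = (T − C_f)/(0.85 f'_c b_w) = (1915200 − 985244)/(0.85 × 21.2 × 255) = 202.38 mm.
M_n = C_f(d − h_f/2) + (T − C_f)(d − a_w/2) = 985244 × (685 − 67.5) + 929956 × (685 − 101.19) = 608.39 + 542.92 = 1151.31 × 10⁶ N·mm.
M_n = 1151.31 kN·m.

M_n ≈ 1150 kN·m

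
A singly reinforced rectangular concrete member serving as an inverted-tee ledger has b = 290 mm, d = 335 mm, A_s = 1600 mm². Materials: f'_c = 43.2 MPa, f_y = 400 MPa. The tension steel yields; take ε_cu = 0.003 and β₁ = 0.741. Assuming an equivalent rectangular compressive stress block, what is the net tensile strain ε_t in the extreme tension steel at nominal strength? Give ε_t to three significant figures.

ε_t ≈ 0.00939

a = A_s f_y/(0.85 f'_c b) = 60.10 mm.
β₁ = 0.741, so c = a/β₁ = 60.10/0.741 = 81.11 mm.
From the linear strain diagram with ε_cu = 0.003: ε_t = 0.003 (d − c)/c = 0.003 × (335 − 81.11)/81.11 = 0.00939.
Since ε_t ≥ 0.005, the section is tension-controlled.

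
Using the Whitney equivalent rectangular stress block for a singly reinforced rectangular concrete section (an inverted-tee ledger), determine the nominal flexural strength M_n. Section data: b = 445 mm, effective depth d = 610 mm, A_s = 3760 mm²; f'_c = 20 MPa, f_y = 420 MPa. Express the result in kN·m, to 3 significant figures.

T = A_s f_y = 3760 × 420 = 1579200 N = 1579.2 kN.
From C = T: a = T/(0.85 f'_c b) = 1579200/(0.85 × 20 × 445) = 208.75 mm.
M_n = T(d − a/2) = 1579.2 kN × (610 − 104.375) mm = 798.48 kN·m.

M_n ≈ 798 kN·m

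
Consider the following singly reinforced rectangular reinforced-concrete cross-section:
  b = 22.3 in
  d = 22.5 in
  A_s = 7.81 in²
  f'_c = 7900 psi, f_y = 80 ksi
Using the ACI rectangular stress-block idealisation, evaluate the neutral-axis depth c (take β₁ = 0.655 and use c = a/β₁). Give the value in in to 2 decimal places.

T = A_s f_y = 7.81 × 80 = 624.8 kips.
a = T/(0.85 f'_c b) = 624.8/(0.85 × 7.9 × 22.3) = 4.1724 in.
With β₁ = 0.655, c = a/β₁ = 4.1724/0.655 = 6.37 in.

c ≈ 6.37 in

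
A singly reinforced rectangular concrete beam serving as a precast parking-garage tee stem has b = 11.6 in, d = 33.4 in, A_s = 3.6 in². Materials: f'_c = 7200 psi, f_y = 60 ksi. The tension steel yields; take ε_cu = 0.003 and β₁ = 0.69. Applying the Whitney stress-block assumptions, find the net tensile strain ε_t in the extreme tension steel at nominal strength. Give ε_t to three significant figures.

a = A_s f_y/(0.85 f'_c b) = 3.043 in.
β₁ = 0.69, so c = a/β₁ = 3.043/0.69 = 4.410 in.
From the linear strain diagram with ε_cu = 0.003: ε_t = 0.003 (d − c)/c = 0.003 × (33.4 − 4.410)/4.410 = 0.0197.
Since ε_t ≥ 0.005, the section is tension-controlled.

ε_t ≈ 0.0197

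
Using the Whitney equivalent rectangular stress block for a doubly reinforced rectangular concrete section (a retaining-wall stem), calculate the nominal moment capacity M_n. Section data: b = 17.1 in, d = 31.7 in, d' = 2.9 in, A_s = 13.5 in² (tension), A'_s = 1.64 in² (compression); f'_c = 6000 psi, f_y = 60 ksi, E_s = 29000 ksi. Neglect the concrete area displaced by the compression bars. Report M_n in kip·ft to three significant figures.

Assume both steels yield.
a = (A_s − A'_s) f_y/(0.85 f'_c b) = (13.5 − 1.64) × 60/(0.85 × 6 × 17.1) = 8.160 in.
c = a/β₁ = 8.160/0.75 = 10.880 in; ε'_s = 0.003(c − d')/c = 0.0022 ≥ ε_y = 0.0021, so the compression steel yields.
M_n = (A_s − A'_s) f_y (d − a/2) + A'_s f_y (d − d') = 711.6 × (31.7 − 4.08) + 98.4 × (31.7 − 2.9) = 19654.4 + 2833.9 = 22488.3 kip·in = 22488.3/12 = 1874.03 kip·ft.

M_n ≈ 1870 kip·ft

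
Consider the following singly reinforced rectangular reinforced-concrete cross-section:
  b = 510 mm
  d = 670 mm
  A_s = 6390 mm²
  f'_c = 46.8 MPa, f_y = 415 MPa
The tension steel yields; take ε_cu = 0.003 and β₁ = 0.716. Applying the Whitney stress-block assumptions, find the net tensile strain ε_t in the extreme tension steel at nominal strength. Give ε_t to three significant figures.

a = A_s f_y/(0.85 f'_c b) = 130.71 mm.
β₁ = 0.716, so c = a/β₁ = 130.71/0.716 = 182.56 mm.
From the linear strain diagram with ε_cu = 0.003: ε_t = 0.003 (d − c)/c = 0.003 × (670 − 182.56)/182.56 = 0.00801.
Since ε_t ≥ 0.005, the section is tension-controlled.

ε_t ≈ 0.00801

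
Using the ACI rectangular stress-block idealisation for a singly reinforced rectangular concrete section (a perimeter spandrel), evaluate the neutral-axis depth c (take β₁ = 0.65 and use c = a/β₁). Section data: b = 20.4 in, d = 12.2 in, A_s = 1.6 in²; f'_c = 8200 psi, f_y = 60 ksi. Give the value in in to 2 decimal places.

T = A_s f_y = 1.6 × 60 = 96 kips.
a = T/(0.85 f'_c b) = 96/(0.85 × 8.2 × 20.4) = 0.6752 in.
With β₁ = 0.65, c = a/β₁ = 0.6752/0.65 = 1.04 in.

c ≈ 1.04 in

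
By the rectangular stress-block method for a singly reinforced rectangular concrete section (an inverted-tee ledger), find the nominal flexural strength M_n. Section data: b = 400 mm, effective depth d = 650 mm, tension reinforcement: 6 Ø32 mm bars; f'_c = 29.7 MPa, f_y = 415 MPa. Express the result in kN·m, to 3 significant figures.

M_n ≈ 1100 kN·m

A_s = 6 × 804 = 4824 mm².
T = A_s f_y = 4824 × 415 = 2001960 N = 2001.96 kN.
From C = T: a = T/(0.85 f'_c b) = 2001960/(0.85 × 29.7 × 400) = 198.25 mm.
M_n = T(d − a/2) = 2001.96 kN × (650 − 99.125) mm = 1102.83 kN·m.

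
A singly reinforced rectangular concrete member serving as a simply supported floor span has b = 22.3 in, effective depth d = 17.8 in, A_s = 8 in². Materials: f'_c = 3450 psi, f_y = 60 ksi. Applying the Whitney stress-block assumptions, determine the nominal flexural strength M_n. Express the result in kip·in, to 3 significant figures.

M_n ≈ 6780 kip·in

T = A_s f_y = 8 × 60 = 480 kips.
a = T/(0.85 f'_c b) = 480/(0.85 × 3.45 × 22.3) = 7.340 in.
M_n = T(d − a/2) = 480 × (17.8 − 3.67) = 6782.4 kip·in.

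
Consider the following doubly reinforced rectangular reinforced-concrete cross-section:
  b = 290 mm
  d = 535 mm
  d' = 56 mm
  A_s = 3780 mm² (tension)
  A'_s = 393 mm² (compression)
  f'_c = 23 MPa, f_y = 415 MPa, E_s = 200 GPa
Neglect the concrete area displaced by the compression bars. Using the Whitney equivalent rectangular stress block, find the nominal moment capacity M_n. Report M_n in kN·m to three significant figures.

M_n ≈ 656 kN·m

Assume both tension and compression steel yield.
Net tension couple steel: A_s − A'_s = 3387 mm².
a = (A_s − A'_s) f_y / (0.85 f'_c b) = 1405605/(0.85 × 23 × 290) = 247.92 mm.
c = a/β₁ = 247.92/0.85 = 291.67 mm; ε'_s = 0.003(c − d')/c = 0.0024 ≥ f_y/E_s = 0.0021, so compression steel does yield.
M_n = (A_s − A'_s) f_y (d − a/2) + A'_s f_y (d − d') = [1405605 × (535 − 123.96) + 163095 × (535 − 56)] × 10⁻⁶ = 577.76 + 78.12 = 655.88 kN·m.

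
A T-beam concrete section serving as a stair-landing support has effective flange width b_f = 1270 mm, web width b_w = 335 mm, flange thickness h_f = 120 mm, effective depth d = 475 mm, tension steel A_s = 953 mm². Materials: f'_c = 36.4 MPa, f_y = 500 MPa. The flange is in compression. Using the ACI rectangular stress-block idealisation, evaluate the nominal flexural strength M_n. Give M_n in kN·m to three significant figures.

M_n ≈ 223 kN·m

Tension: T = A_s f_y = 953 × 500 = 476500 N.
Try a within the flange: a = T/(0.85 f'_c b_f) = 476500/(0.85 × 36.4 × 1270) = 12.13 mm.
Since a = 12.13 ≤ h_f = 120 mm, the stress block lies entirely in the flange; analyse as a rectangular beam of width b_f.
M_n = T(d − a/2) = 476500 × (475 − 6.065) = 223.45 × 10⁶ N·mm.
M_n = 223.45 kN·m.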